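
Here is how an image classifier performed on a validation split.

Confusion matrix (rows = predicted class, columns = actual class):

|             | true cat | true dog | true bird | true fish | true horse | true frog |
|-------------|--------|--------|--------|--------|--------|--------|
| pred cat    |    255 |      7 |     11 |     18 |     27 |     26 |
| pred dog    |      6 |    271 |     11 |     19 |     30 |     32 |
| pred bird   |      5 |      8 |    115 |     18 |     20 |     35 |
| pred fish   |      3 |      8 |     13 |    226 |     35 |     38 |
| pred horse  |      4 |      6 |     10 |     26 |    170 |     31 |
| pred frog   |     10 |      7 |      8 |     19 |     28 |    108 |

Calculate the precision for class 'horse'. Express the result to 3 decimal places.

0.688

Treat 'horse' as positive and all other classes as negative.
precision = TP/(TP+FP).
horse: TP=170, FP=4+6+10+26+31=77 → 170/247 = 0.6883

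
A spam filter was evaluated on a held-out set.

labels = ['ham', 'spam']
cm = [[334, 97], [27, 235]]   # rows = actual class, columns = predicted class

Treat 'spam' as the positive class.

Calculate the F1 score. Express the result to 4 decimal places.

0.7912

Precision = TP/(TP+FP) = 235/332 = 0.7078
Recall = TP/(TP+FN) = 235/262 = 0.8969
F1 = 2·TP/(2·TP+FP+FN) = 470/594 = 0.7912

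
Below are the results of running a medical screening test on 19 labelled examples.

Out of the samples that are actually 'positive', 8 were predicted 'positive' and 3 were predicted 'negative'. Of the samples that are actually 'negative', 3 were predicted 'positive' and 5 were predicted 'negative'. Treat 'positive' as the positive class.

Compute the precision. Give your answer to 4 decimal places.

0.7273

Precision = TP/(TP+FP) = 8/(8+3) = 8/11 = 0.7273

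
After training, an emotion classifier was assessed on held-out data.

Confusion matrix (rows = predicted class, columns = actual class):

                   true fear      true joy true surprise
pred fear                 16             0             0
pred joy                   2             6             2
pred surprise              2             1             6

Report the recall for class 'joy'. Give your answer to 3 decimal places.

One-vs-rest for 'joy': TP = diagonal; FP = other classes predicted 'joy'; FN = 'joy' predicted as other.
recall = TP/(TP+FN).
joy: TP=6, FN=0+1=1 → 6/7 = 0.8571

0.857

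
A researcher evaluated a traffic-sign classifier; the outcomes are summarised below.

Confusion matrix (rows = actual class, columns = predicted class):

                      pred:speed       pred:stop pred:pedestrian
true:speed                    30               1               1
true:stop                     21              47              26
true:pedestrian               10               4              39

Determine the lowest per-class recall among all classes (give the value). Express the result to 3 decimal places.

0.500

Per-class recall (TP/(TP+FN)):
  speed: TP=30, FN=1+1=2 → 30/32 = 0.9375
  stop: TP=47, FN=21+26=47 → 47/94 = 0.5000
  pedestrian: TP=39, FN=10+4=14 → 39/53 = 0.7358
Lowest is class 'stop' with recall = 0.500.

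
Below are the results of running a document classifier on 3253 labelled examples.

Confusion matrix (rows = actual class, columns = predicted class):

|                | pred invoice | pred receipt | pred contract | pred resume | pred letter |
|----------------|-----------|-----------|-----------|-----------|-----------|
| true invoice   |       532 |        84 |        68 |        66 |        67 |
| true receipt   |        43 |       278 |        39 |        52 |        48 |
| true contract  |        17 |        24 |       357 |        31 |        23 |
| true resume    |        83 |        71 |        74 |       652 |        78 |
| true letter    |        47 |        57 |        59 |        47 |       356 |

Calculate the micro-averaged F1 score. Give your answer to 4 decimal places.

0.6686

Micro-averaging pools counts across classes: ΣTP=2175, ΣFP=1078, ΣFN=1078.
Micro-F1 score = 2·TP/(2·TP+FP+FN) on pooled counts = 0.6686 (equals overall accuracy in single-label multiclass).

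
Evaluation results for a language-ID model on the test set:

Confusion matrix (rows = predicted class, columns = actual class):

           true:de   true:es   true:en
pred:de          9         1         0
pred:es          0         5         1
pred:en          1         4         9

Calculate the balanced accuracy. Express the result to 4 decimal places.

0.7667

Balanced accuracy = mean of per-class recall.
  de: recall = 9/10 = 0.90000
  es: recall = 5/10 = 0.50000
  en: recall = 9/10 = 0.90000
Mean = (0.90000 + 0.50000 + 0.90000) / 3 = 0.7667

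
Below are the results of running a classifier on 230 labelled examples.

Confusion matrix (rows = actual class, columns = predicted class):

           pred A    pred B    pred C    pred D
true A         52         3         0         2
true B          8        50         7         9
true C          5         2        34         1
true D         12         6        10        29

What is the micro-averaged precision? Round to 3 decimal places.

Micro-averaging pools counts across classes: ΣTP=165, ΣFP=65, ΣFN=65.
Micro-precision = TP/(TP+FP) on pooled counts = 0.717 (equals overall accuracy in single-label multiclass).

0.717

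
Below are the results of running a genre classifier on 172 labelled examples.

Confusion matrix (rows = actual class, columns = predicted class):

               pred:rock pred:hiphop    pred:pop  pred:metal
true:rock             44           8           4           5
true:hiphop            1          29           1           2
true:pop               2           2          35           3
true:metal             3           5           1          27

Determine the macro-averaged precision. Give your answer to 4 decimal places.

Per-class precision (TP/(TP+FP)):
  rock: TP=44, FP=1+2+3=6 → 44/50 = 0.88000
  hiphop: TP=29, FP=8+2+5=15 → 29/44 = 0.65909
  pop: TP=35, FP=4+1+1=6 → 35/41 = 0.85366
  metal: TP=27, FP=5+2+3=10 → 27/37 = 0.72973
Macro-precision = mean = (0.88000 + 0.65909 + 0.85366 + 0.72973) / 4 = 0.7806

0.7806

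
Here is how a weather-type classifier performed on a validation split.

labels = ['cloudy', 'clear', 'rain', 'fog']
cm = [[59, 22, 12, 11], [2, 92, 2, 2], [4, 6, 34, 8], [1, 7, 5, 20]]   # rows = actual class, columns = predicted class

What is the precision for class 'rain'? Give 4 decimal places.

precision = TP/(TP+FP).
rain: TP=34, FP=12+2+5=19 → 34/53 = 0.64151

0.6415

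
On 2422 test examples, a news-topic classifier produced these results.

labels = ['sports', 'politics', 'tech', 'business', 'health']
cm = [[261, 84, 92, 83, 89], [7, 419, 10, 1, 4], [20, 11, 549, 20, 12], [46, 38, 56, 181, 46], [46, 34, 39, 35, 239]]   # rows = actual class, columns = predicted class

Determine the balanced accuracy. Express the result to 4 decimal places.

0.6754

Balanced accuracy = mean of per-class recall.
  sports: recall = 261/609 = 0.42857
  politics: recall = 419/441 = 0.95011
  tech: recall = 549/612 = 0.89706
  business: recall = 181/367 = 0.49319
  health: recall = 239/393 = 0.60814
Mean = (0.42857 + 0.95011 + 0.89706 + 0.49319 + 0.60814) / 5 = 0.6754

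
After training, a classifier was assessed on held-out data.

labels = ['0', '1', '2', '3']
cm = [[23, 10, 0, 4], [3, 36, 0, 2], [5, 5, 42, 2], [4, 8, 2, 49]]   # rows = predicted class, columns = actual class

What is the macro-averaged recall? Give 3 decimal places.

Per-class recall (TP/(TP+FN)):
  0: TP=23, FN=3+5+4=12 → 23/35 = 0.6571
  1: TP=36, FN=10+5+8=23 → 36/59 = 0.6102
  2: TP=42, FN=0+0+2=2 → 42/44 = 0.9545
  3: TP=49, FN=4+2+2=8 → 49/57 = 0.8596
Macro-recall = mean = (0.6571 + 0.6102 + 0.9545 + 0.8596) / 4 = 0.770

0.770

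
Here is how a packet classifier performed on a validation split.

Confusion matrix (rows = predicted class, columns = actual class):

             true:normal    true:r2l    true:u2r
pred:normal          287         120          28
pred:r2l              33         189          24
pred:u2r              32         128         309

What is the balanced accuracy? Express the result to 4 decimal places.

Balanced accuracy = mean of per-class recall.
  normal: recall = 287/352 = 0.81534
  r2l: recall = 189/437 = 0.43249
  u2r: recall = 309/361 = 0.85596
Mean = (0.81534 + 0.43249 + 0.85596) / 3 = 0.7013

0.7013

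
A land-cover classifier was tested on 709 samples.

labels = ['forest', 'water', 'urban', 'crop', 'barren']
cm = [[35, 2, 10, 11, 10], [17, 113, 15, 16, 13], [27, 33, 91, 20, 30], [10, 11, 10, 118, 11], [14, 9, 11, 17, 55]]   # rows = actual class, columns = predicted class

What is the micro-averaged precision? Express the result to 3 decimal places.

Micro-averaging pools counts across classes: ΣTP=412, ΣFP=297, ΣFN=297.
Micro-precision = TP/(TP+FP) on pooled counts = 0.581 (equals overall accuracy in single-label multiclass).

0.581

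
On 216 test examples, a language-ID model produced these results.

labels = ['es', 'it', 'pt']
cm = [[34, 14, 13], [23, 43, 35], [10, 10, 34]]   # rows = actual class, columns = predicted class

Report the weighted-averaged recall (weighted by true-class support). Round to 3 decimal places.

0.514

Per-class recall (TP/(TP+FN)):
  es: TP=34, FN=14+13=27 → 34/61 = 0.5574
  it: TP=43, FN=23+35=58 → 43/101 = 0.4257
  pt: TP=34, FN=10+10=20 → 34/54 = 0.6296
Weighted-recall = Σ (supportᵢ/N)·recallᵢ with N=216: (61/216)·0.5574 + (101/216)·0.4257 + (54/216)·0.6296 = 0.514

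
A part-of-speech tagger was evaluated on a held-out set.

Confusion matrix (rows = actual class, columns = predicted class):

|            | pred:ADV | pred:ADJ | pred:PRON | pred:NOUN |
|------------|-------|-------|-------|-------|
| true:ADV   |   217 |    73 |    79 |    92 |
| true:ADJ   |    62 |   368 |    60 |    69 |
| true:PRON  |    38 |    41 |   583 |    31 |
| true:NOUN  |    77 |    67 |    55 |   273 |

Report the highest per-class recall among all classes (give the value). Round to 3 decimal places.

0.841

Per-class recall (TP/(TP+FN)):
  ADV: TP=217, FN=73+79+92=244 → 217/461 = 0.4707
  ADJ: TP=368, FN=62+60+69=191 → 368/559 = 0.6583
  PRON: TP=583, FN=38+41+31=110 → 583/693 = 0.8413
  NOUN: TP=273, FN=77+67+55=199 → 273/472 = 0.5784
Highest is class 'PRON' with recall = 0.841.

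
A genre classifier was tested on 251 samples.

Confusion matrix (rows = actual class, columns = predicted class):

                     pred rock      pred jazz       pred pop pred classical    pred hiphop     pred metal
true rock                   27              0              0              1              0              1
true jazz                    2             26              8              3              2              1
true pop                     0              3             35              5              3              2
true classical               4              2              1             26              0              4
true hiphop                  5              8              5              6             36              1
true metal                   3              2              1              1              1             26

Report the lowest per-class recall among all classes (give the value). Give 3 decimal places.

Per-class recall (TP/(TP+FN)):
  rock: TP=27, FN=0+0+1+0+1=2 → 27/29 = 0.9310
  jazz: TP=26, FN=2+8+3+2+1=16 → 26/42 = 0.6190
  pop: TP=35, FN=0+3+5+3+2=13 → 35/48 = 0.7292
  classical: TP=26, FN=4+2+1+0+4=11 → 26/37 = 0.7027
  hiphop: TP=36, FN=5+8+5+6+1=25 → 36/61 = 0.5902
  metal: TP=26, FN=3+2+1+1+1=8 → 26/34 = 0.7647
Lowest is class 'hiphop' with recall = 0.590.

0.590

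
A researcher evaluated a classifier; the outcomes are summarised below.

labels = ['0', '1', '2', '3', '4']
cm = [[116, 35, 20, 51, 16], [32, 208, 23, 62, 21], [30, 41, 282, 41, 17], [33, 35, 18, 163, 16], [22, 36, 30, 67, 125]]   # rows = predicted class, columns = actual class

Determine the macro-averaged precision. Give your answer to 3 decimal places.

Per-class precision (TP/(TP+FP)):
  0: TP=116, FP=35+20+51+16=122 → 116/238 = 0.4874
  1: TP=208, FP=32+23+62+21=138 → 208/346 = 0.6012
  2: TP=282, FP=30+41+41+17=129 → 282/411 = 0.6861
  3: TP=163, FP=33+35+18+16=102 → 163/265 = 0.6151
  4: TP=125, FP=22+36+30+67=155 → 125/280 = 0.4464
Macro-precision = mean = (0.4874 + 0.6012 + 0.6861 + 0.6151 + 0.4464) / 5 = 0.567

0.567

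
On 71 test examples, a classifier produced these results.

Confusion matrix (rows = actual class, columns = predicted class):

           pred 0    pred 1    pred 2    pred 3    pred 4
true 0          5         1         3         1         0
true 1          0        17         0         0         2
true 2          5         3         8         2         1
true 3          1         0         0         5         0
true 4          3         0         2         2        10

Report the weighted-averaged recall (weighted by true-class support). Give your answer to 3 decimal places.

Per-class recall (TP/(TP+FN)):
  0: TP=5, FN=1+3+1+0=5 → 5/10 = 0.5000
  1: TP=17, FN=0+0+0+2=2 → 17/19 = 0.8947
  2: TP=8, FN=5+3+2+1=11 → 8/19 = 0.4211
  3: TP=5, FN=1+0+0+0=1 → 5/6 = 0.8333
  4: TP=10, FN=3+0+2+2=7 → 10/17 = 0.5882
Weighted-recall = Σ (supportᵢ/N)·recallᵢ with N=71: (10/71)·0.5000 + (19/71)·0.8947 + (19/71)·0.4211 + (6/71)·0.8333 + (17/71)·0.5882 = 0.634

0.634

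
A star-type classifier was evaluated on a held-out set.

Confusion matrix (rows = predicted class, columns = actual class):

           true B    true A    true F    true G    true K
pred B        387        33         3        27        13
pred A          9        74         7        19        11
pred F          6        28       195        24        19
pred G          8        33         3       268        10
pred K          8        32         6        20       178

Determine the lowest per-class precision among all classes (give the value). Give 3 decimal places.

0.617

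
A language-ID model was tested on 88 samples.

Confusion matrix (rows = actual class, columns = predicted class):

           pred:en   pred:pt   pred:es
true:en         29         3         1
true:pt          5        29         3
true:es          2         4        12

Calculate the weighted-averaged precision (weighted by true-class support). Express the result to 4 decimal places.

0.7942

Per-class precision (TP/(TP+FP)):
  en: TP=29, FP=5+2=7 → 29/36 = 0.80556
  pt: TP=29, FP=3+4=7 → 29/36 = 0.80556
  es: TP=12, FP=1+3=4 → 12/16 = 0.75000
Weighted-precision = Σ (supportᵢ/N)·precisionᵢ with N=88: (33/88)·0.80556 + (37/88)·0.80556 + (18/88)·0.75000 = 0.7942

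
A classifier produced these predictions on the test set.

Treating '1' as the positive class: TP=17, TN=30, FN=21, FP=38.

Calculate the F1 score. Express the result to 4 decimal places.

Precision = TP/(TP+FP) = 17/55 = 0.3091
Recall = TP/(TP+FN) = 17/38 = 0.4474
F1 = 2·TP/(2·TP+FP+FN) = 34/93 = 0.3656

0.3656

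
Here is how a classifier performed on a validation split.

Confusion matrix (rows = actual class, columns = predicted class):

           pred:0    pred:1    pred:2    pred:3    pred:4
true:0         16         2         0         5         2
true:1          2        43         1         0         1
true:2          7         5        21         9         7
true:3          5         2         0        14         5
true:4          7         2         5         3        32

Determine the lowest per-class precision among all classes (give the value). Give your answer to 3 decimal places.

0.432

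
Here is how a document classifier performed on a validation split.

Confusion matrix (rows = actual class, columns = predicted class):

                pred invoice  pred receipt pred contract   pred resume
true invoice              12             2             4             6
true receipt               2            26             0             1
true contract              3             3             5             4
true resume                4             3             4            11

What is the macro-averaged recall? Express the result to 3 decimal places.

0.557

Per-class recall (TP/(TP+FN)):
  invoice: TP=12, FN=2+4+6=12 → 12/24 = 0.5000
  receipt: TP=26, FN=2+0+1=3 → 26/29 = 0.8966
  contract: TP=5, FN=3+3+4=10 → 5/15 = 0.3333
  resume: TP=11, FN=4+3+4=11 → 11/22 = 0.5000
Macro-recall = mean = (0.5000 + 0.8966 + 0.3333 + 0.5000) / 4 = 0.557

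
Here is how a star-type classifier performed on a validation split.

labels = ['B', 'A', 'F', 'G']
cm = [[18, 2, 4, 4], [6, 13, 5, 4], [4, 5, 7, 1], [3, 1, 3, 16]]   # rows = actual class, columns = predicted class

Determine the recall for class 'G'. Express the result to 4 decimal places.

0.6957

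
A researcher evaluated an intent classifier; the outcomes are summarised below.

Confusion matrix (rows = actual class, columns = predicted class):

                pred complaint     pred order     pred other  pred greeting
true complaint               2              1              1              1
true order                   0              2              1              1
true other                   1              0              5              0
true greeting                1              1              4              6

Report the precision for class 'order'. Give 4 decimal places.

Treat 'order' as positive and all other classes as negative.
precision = TP/(TP+FP).
order: TP=2, FP=1+0+1=2 → 2/4 = 0.50000

0.5000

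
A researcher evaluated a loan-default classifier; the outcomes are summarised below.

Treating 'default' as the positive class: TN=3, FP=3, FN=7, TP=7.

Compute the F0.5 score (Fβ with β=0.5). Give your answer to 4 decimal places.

0.6481

Fβ = (1+β²)·TP / ((1+β²)·TP + β²·FN + FP), with β²=1/4
= 1.25·7 / (1.25·7 + 0.25·7 + 3) = 0.6481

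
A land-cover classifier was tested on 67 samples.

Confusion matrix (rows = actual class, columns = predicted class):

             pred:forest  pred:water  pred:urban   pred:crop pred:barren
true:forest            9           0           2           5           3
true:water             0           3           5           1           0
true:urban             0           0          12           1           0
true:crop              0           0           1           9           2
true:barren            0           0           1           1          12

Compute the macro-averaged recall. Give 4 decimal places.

Per-class recall (TP/(TP+FN)):
  forest: TP=9, FN=0+2+5+3=10 → 9/19 = 0.47368
  water: TP=3, FN=0+5+1+0=6 → 3/9 = 0.33333
  urban: TP=12, FN=0+0+1+0=1 → 12/13 = 0.92308
  crop: TP=9, FN=0+0+1+2=3 → 9/12 = 0.75000
  barren: TP=12, FN=0+0+1+1=2 → 12/14 = 0.85714
Macro-recall = mean = (0.47368 + 0.33333 + 0.92308 + 0.75000 + 0.85714) / 5 = 0.6674

0.6674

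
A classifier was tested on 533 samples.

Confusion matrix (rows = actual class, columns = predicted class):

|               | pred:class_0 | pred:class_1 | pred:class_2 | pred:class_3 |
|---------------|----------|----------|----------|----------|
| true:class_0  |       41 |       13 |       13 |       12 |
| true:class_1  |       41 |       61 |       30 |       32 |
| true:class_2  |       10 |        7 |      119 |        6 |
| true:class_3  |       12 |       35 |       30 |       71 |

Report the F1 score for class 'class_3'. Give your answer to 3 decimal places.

0.528

Take TP from the diagonal, FP from the rest of the 'class_3' prediction marginal, FN from the rest of the 'class_3' actual marginal.
F1 score = 2·TP/(2·TP+FP+FN).
class_3: TP=71, FP=12+32+6=50, FN=12+35+30=77 → 142/269 = 0.5279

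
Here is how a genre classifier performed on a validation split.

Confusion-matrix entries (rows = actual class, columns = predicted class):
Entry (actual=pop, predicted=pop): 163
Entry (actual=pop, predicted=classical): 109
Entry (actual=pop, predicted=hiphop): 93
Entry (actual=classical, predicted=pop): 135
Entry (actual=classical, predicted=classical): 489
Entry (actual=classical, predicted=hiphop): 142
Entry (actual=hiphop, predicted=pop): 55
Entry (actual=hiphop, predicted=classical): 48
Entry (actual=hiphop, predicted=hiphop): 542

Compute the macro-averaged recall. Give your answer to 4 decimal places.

0.6418

Per-class recall (TP/(TP+FN)):
  pop: TP=163, FN=109+93=202 → 163/365 = 0.44658
  classical: TP=489, FN=135+142=277 → 489/766 = 0.63838
  hiphop: TP=542, FN=55+48=103 → 542/645 = 0.84031
Macro-recall = mean = (0.44658 + 0.63838 + 0.84031) / 3 = 0.6418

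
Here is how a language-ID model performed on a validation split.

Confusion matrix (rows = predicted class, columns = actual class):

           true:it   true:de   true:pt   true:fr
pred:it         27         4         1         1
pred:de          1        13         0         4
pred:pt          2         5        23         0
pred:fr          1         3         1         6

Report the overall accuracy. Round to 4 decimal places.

Accuracy = trace / total = (27+13+23+6=69) / 92 = 69/92 = 0.7500

0.7500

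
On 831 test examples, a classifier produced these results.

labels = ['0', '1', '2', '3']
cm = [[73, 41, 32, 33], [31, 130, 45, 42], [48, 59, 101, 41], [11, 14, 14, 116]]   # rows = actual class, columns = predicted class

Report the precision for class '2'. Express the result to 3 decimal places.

0.526

Treat '2' as positive and all other classes as negative.
precision = TP/(TP+FP).
2: TP=101, FP=32+45+14=91 → 101/192 = 0.5260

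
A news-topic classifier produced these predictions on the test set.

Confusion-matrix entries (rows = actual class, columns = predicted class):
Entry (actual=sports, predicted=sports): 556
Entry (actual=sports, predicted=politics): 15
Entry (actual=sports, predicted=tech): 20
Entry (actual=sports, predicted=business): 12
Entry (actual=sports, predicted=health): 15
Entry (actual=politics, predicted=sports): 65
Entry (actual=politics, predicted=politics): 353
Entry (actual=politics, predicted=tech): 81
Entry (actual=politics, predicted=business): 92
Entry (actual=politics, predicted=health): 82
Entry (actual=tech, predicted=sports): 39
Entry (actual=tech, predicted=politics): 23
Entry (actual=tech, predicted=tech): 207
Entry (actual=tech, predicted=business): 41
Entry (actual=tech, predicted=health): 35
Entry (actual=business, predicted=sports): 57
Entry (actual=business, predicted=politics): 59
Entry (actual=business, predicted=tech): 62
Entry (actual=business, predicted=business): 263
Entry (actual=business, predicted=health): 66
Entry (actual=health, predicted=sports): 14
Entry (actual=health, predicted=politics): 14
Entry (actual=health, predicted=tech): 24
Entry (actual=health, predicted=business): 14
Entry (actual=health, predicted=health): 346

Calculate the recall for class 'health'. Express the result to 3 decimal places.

Take TP from the diagonal, FP from the rest of the 'health' prediction marginal, FN from the rest of the 'health' actual marginal.
recall = TP/(TP+FN).
health: TP=346, FN=14+14+24+14=66 → 346/412 = 0.8398

0.840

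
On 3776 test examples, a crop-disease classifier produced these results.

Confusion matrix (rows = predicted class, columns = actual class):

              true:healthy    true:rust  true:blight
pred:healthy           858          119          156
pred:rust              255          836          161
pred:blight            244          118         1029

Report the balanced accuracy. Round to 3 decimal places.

0.725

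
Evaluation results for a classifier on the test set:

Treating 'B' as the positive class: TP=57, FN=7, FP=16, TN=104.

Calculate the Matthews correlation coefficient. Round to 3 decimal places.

0.737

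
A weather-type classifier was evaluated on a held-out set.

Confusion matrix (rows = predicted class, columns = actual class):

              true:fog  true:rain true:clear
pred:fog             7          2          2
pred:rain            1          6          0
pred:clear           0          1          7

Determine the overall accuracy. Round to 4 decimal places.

Accuracy = trace / total = (7+6+7=20) / 26 = 20/26 = 0.7692

0.7692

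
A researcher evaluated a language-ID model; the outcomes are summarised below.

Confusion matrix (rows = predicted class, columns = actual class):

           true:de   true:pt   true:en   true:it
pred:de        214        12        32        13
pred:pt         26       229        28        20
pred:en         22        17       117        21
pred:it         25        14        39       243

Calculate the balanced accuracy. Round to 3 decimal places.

Balanced accuracy = mean of per-class recall.
  de: recall = 214/287 = 0.7456
  pt: recall = 229/272 = 0.8419
  en: recall = 117/216 = 0.5417
  it: recall = 243/297 = 0.8182
Mean = (0.7456 + 0.8419 + 0.5417 + 0.8182) / 4 = 0.737

0.737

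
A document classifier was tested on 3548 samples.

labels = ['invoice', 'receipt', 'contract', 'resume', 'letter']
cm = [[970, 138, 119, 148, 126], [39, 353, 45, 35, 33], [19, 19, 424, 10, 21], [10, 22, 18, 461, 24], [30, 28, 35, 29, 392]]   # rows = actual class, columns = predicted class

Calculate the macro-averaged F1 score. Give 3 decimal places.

Per-class F1 score (2·TP/(2·TP+FP+FN)):
  invoice: TP=970, FP=39+19+10+30=98, FN=138+119+148+126=531 → 1940/2569 = 0.7552
  receipt: TP=353, FP=138+19+22+28=207, FN=39+45+35+33=152 → 706/1065 = 0.6629
  contract: TP=424, FP=119+45+18+35=217, FN=19+19+10+21=69 → 848/1134 = 0.7478
  resume: TP=461, FP=148+35+10+29=222, FN=10+22+18+24=74 → 922/1218 = 0.7570
  letter: TP=392, FP=126+33+21+24=204, FN=30+28+35+29=122 → 784/1110 = 0.7063
Macro-F1 score = mean = (0.7552 + 0.6629 + 0.7478 + 0.7570 + 0.7063) / 5 = 0.726

0.726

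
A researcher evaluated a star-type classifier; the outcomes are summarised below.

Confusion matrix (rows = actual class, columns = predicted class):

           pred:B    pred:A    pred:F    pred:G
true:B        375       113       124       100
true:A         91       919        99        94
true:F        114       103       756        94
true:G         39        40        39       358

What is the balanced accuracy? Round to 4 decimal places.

Balanced accuracy = mean of per-class recall.
  B: recall = 375/712 = 0.52669
  A: recall = 919/1203 = 0.76392
  F: recall = 756/1067 = 0.70853
  G: recall = 358/476 = 0.75210
Mean = (0.52669 + 0.76392 + 0.70853 + 0.75210) / 4 = 0.6878

0.6878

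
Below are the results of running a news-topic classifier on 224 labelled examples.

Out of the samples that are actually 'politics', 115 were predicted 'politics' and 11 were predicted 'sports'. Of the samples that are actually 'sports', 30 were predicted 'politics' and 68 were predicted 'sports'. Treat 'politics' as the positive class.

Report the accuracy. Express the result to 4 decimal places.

0.8170

Accuracy = (TP+TN)/N = (115+68)/224 = 0.8170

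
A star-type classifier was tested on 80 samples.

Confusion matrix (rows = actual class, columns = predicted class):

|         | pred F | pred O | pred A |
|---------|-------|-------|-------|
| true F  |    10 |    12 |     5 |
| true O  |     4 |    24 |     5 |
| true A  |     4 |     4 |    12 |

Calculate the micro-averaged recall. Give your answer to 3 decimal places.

Micro-averaging pools counts across classes: ΣTP=46, ΣFP=34, ΣFN=34.
Micro-recall = TP/(TP+FN) on pooled counts = 0.575 (equals overall accuracy in single-label multiclass).

0.575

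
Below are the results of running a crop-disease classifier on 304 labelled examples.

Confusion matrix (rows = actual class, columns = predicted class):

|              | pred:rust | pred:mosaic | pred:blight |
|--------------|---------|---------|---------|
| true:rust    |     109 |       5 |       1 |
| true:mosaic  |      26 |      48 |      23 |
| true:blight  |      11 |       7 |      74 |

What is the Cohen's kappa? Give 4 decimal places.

Observed agreement pₒ = trace/N = 231/304 = 0.75987
Expected agreement pₑ = Σ (rowᵢ·colᵢ)/N² = (115·146 + 97·60 + 92·98)/304² = 0.34221
κ = (pₒ − pₑ)/(1 − pₑ) = (0.75987 − 0.34221)/(1 − 0.34221) = 0.6349

0.6349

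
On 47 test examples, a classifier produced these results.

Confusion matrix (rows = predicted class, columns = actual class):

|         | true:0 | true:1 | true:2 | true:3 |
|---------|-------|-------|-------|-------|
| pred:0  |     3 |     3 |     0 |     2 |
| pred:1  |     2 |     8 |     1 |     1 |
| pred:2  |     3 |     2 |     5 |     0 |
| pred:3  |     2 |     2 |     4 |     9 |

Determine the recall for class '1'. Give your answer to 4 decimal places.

recall = TP/(TP+FN).
1: TP=8, FN=3+2+2=7 → 8/15 = 0.53333

0.5333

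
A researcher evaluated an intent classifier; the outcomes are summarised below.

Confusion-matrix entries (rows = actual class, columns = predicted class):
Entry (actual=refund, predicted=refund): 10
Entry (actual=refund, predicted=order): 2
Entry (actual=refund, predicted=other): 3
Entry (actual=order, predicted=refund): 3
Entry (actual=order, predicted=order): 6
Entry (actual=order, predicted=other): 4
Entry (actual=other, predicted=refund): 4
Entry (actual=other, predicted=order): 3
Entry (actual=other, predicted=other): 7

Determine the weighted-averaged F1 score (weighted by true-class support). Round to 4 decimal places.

0.5446

Per-class F1 score (2·TP/(2·TP+FP+FN)):
  refund: TP=10, FP=3+4=7, FN=2+3=5 → 20/32 = 0.62500
  order: TP=6, FP=2+3=5, FN=3+4=7 → 12/24 = 0.50000
  other: TP=7, FP=3+4=7, FN=4+3=7 → 14/28 = 0.50000
Weighted-F1 score = Σ (supportᵢ/N)·F1 scoreᵢ with N=42: (15/42)·0.62500 + (13/42)·0.50000 + (14/42)·0.50000 = 0.5446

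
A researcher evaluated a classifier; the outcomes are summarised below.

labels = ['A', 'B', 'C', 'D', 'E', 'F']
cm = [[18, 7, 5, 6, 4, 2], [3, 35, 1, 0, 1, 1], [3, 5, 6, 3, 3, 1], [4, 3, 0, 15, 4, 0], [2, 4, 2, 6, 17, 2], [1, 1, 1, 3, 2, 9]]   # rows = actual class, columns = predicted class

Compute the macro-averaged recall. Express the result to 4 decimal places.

Per-class recall (TP/(TP+FN)):
  A: TP=18, FN=7+5+6+4+2=24 → 18/42 = 0.42857
  B: TP=35, FN=3+1+0+1+1=6 → 35/41 = 0.85366
  C: TP=6, FN=3+5+3+3+1=15 → 6/21 = 0.28571
  D: TP=15, FN=4+3+0+4+0=11 → 15/26 = 0.57692
  E: TP=17, FN=2+4+2+6+2=16 → 17/33 = 0.51515
  F: TP=9, FN=1+1+1+3+2=8 → 9/17 = 0.52941
Macro-recall = mean = (0.42857 + 0.85366 + 0.28571 + 0.57692 + 0.51515 + 0.52941) / 6 = 0.5316

0.5316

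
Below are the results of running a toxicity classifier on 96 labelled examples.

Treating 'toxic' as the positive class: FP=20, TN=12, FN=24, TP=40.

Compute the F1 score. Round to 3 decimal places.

Precision = TP/(TP+FP) = 40/60 = 0.6667
Recall = TP/(TP+FN) = 40/64 = 0.6250
F1 = 2·TP/(2·TP+FP+FN) = 80/124 = 0.645

0.645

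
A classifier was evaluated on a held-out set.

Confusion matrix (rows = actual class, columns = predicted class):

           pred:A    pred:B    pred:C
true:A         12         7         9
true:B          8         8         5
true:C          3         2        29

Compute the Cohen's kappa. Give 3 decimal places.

0.362

Observed agreement pₒ = trace/N = 49/83 = 0.5904
Expected agreement pₑ = Σ (rowᵢ·colᵢ)/N² = (28·23 + 21·17 + 34·43)/83² = 0.3575
κ = (pₒ − pₑ)/(1 − pₑ) = (0.5904 − 0.3575)/(1 − 0.3575) = 0.362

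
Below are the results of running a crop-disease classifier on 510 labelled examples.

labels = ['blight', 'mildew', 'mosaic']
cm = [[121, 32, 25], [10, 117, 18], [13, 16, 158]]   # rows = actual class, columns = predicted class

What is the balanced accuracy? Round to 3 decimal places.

Balanced accuracy = mean of per-class recall.
  blight: recall = 121/178 = 0.6798
  mildew: recall = 117/145 = 0.8069
  mosaic: recall = 158/187 = 0.8449
Mean = (0.6798 + 0.8069 + 0.8449) / 3 = 0.777

0.777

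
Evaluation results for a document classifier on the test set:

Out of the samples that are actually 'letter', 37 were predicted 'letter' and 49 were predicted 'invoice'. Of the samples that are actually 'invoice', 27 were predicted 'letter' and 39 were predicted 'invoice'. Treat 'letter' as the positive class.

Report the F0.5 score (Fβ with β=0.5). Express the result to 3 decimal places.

0.541

Fβ = (1+β²)·TP / ((1+β²)·TP + β²·FN + FP), with β²=1/4
= 1.25·37 / (1.25·37 + 0.25·49 + 27) = 0.541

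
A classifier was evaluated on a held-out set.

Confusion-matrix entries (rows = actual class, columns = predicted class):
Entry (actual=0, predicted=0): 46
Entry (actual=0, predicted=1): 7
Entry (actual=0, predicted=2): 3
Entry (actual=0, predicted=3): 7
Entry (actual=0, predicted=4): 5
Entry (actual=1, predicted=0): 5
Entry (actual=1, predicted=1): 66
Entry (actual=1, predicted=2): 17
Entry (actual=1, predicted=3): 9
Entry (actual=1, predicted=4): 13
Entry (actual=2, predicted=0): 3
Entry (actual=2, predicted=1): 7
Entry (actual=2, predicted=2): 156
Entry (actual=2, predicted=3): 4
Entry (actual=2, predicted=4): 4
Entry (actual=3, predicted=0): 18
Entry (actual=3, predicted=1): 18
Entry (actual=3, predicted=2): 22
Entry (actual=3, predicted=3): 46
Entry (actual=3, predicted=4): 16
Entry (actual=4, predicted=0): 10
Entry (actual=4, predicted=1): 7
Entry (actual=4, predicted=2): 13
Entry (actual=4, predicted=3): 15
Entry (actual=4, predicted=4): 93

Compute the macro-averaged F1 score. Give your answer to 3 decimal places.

0.637

Per-class F1 score (2·TP/(2·TP+FP+FN)):
  0: TP=46, FP=5+3+18+10=36, FN=7+3+7+5=22 → 92/150 = 0.6133
  1: TP=66, FP=7+7+18+7=39, FN=5+17+9+13=44 → 132/215 = 0.6140
  2: TP=156, FP=3+17+22+13=55, FN=3+7+4+4=18 → 312/385 = 0.8104
  3: TP=46, FP=7+9+4+15=35, FN=18+18+22+16=74 → 92/201 = 0.4577
  4: TP=93, FP=5+13+4+16=38, FN=10+7+13+15=45 → 186/269 = 0.6914
Macro-F1 score = mean = (0.6133 + 0.6140 + 0.8104 + 0.4577 + 0.6914) / 5 = 0.637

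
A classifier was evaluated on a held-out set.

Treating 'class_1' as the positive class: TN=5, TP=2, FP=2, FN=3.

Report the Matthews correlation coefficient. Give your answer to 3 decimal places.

0.120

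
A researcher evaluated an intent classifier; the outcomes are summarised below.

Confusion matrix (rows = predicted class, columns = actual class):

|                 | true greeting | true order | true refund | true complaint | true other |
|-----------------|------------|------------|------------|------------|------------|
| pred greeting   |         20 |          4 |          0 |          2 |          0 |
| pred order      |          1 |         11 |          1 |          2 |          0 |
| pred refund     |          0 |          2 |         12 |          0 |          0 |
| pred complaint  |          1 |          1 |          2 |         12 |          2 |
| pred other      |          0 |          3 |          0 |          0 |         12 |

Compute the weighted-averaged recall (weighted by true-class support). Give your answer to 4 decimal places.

Per-class recall (TP/(TP+FN)):
  greeting: TP=20, FN=1+0+1+0=2 → 20/22 = 0.90909
  order: TP=11, FN=4+2+1+3=10 → 11/21 = 0.52381
  refund: TP=12, FN=0+1+2+0=3 → 12/15 = 0.80000
  complaint: TP=12, FN=2+2+0+0=4 → 12/16 = 0.75000
  other: TP=12, FN=0+0+0+2=2 → 12/14 = 0.85714
Weighted-recall = Σ (supportᵢ/N)·recallᵢ with N=88: (22/88)·0.90909 + (21/88)·0.52381 + (15/88)·0.80000 + (16/88)·0.75000 + (14/88)·0.85714 = 0.7614

0.7614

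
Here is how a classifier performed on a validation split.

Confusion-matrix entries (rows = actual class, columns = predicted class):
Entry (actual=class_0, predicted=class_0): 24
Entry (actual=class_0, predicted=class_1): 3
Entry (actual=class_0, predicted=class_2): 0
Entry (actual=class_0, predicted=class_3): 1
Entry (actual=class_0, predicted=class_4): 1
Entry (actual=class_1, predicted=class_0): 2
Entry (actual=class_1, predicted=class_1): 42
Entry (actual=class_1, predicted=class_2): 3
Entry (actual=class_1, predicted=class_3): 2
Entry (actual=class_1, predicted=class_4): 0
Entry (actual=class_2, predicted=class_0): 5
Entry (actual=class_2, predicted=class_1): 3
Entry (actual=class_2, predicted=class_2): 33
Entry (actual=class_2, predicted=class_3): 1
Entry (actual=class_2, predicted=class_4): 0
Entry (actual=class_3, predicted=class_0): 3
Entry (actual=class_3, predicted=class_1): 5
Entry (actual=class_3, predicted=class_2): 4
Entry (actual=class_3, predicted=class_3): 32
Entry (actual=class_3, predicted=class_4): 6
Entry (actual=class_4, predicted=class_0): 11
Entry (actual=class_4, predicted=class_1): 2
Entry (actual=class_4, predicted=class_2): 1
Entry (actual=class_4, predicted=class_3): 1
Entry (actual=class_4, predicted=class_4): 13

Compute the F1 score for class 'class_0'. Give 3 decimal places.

One-vs-rest for 'class_0': TP = diagonal; FP = other classes predicted 'class_0'; FN = 'class_0' predicted as other.
F1 score = 2·TP/(2·TP+FP+FN).
class_0: TP=24, FP=2+5+3+11=21, FN=3+0+1+1=5 → 48/74 = 0.6486

0.649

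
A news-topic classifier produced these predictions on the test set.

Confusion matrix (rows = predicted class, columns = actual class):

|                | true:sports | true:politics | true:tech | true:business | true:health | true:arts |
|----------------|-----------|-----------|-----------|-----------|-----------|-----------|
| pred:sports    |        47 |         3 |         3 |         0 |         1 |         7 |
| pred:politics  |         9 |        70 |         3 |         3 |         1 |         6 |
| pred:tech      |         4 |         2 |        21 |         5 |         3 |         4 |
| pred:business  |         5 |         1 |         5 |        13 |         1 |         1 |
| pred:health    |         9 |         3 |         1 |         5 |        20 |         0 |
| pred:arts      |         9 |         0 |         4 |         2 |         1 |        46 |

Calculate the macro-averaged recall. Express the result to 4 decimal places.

Per-class recall (TP/(TP+FN)):
  sports: TP=47, FN=9+4+5+9+9=36 → 47/83 = 0.56627
  politics: TP=70, FN=3+2+1+3+0=9 → 70/79 = 0.88608
  tech: TP=21, FN=3+3+5+1+4=16 → 21/37 = 0.56757
  business: TP=13, FN=0+3+5+5+2=15 → 13/28 = 0.46429
  health: TP=20, FN=1+1+3+1+1=7 → 20/27 = 0.74074
  arts: TP=46, FN=7+6+4+1+0=18 → 46/64 = 0.71875
Macro-recall = mean = (0.56627 + 0.88608 + 0.56757 + 0.46429 + 0.74074 + 0.71875) / 6 = 0.6573

0.6573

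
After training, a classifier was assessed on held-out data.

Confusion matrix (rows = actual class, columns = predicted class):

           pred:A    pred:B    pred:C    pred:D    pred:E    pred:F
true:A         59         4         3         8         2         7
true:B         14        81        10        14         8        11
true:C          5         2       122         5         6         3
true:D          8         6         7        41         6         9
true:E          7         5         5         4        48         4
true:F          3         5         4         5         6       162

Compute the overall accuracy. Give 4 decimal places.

0.7339

Accuracy = trace / total = (59+81+122+41+48+162=513) / 699 = 513/699 = 0.7339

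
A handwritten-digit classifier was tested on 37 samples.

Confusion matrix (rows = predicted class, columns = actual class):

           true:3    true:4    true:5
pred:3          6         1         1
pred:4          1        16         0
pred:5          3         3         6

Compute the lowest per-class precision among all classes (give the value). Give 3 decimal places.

Per-class precision (TP/(TP+FP)):
  3: TP=6, FP=1+1=2 → 6/8 = 0.7500
  4: TP=16, FP=1+0=1 → 16/17 = 0.9412
  5: TP=6, FP=3+3=6 → 6/12 = 0.5000
Lowest is class '5' with precision = 0.500.

0.500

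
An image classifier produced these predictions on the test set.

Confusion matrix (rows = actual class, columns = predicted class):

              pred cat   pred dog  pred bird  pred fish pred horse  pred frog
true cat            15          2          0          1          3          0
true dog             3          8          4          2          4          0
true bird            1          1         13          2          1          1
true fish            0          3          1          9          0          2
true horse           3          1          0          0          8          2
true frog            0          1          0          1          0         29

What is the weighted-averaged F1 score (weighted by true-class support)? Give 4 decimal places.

Per-class F1 score (2·TP/(2·TP+FP+FN)):
  cat: TP=15, FP=3+1+0+3+0=7, FN=2+0+1+3+0=6 → 30/43 = 0.69767
  dog: TP=8, FP=2+1+3+1+1=8, FN=3+4+2+4+0=13 → 16/37 = 0.43243
  bird: TP=13, FP=0+4+1+0+0=5, FN=1+1+2+1+1=6 → 26/37 = 0.70270
  fish: TP=9, FP=1+2+2+0+1=6, FN=0+3+1+0+2=6 → 18/30 = 0.60000
  horse: TP=8, FP=3+4+1+0+0=8, FN=3+1+0+0+2=6 → 16/30 = 0.53333
  frog: TP=29, FP=0+0+1+2+2=5, FN=0+1+0+1+0=2 → 58/65 = 0.89231
Weighted-F1 score = Σ (supportᵢ/N)·F1 scoreᵢ with N=121: (21/121)·0.69767 + (21/121)·0.43243 + (19/121)·0.70270 + (15/121)·0.60000 + (14/121)·0.53333 + (31/121)·0.89231 = 0.6712

0.6712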